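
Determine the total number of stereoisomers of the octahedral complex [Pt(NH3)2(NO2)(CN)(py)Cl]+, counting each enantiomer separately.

15

An octahedron has six vertices in three trans pairs; every non-trans pair is cis.
Systematic enumeration (placing each ligand type in turn and discarding arrangements equivalent by rotation or reflection) gives 9 geometric isomers.
Of these, 6 lack any improper symmetry element and so occur as enantiomeric pairs, giving 9 + 6 = 15 stereoisomers in total.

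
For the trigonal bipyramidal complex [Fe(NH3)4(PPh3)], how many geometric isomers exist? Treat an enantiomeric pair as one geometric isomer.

2

In a trigonal bipyramid the two axial positions differ from the three equatorial ones.
The distinct arrangements are (2 in all): PPh3 equatorial; PPh3 axial.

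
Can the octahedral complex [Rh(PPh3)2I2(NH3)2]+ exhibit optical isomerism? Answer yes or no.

yes

The six octahedral sites form three mutually perpendicular trans pairs.
Systematic placement gives 5 geometric isomers: PPh3 trans, I trans, NH3 trans; PPh3 cis, I trans, NH3 cis; PPh3 trans, I cis, NH3 cis; PPh3 cis, I cis, NH3 cis (chiral); PPh3 cis, I cis, NH3 trans.
One of these lacks any improper symmetry element and so occurs as an enantiomeric pair, giving 5 + 1 = 6 stereoisomers in total.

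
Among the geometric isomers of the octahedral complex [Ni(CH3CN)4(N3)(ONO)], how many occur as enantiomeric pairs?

0

An octahedron has six vertices in three trans pairs; every non-trans pair is cis.
Working through the distinct placements yields 2 geometric isomers: N3 and ONO mutually trans; N3 and ONO mutually cis.
Each arrangement has an internal mirror plane or centre of symmetry, so none is chiral.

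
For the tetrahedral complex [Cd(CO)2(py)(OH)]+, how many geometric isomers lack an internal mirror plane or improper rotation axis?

In a tetrahedral complex all four positions are equivalent and every pair of ligands is adjacent — there is no cis/trans distinction.
Only one geometric arrangement is possible.

0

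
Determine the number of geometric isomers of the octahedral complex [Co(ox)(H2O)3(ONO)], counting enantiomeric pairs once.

An octahedron has six vertices in three trans pairs; every non-trans pair is cis.
Each ox is bidentate and must span two cis positions.
Systematic placement gives 2 geometric isomers: H2O mer; H2O fac.

2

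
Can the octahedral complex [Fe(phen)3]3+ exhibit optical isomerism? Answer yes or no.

yes

An octahedron has six vertices in three trans pairs; every non-trans pair is cis.
Each phen is bidentate and must span two cis positions.
Only one geometric arrangement is possible; it has no improper symmetry element, so it exists as a pair of enantiomers (2 stereoisomers).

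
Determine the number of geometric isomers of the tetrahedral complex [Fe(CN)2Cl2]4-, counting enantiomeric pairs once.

Only one geometric arrangement is possible.

1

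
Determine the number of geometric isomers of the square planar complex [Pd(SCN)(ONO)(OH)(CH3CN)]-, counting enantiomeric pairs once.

3

In a square planar complex each vertex has one trans partner and two cis neighbours.
Working through the distinct placements yields 3 geometric isomers: (CH3CN/ONO trans, OH/SCN trans); (CH3CN/SCN trans, OH/ONO trans); (CH3CN/OH trans, ONO/SCN trans).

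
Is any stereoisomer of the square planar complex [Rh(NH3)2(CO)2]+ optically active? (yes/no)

Systematic placement gives 2 geometric isomers: NH3 cis; NH3 trans.
Each arrangement has an internal mirror plane or centre of symmetry, so none is chiral.

no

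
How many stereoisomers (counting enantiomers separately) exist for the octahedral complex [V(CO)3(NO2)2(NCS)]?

3

In an octahedral complex each vertex has one trans partner and four cis neighbours.
The distinct arrangements are (3 in all): CO mer, NO2 trans; CO mer, NO2 cis; CO fac, NO2 cis.
Each arrangement has an internal mirror plane or centre of symmetry, so none is chiral.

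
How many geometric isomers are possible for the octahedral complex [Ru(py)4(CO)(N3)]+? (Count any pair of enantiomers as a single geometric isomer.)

The distinct arrangements are (2 in all): CO and N3 mutually trans; CO and N3 mutually cis.

2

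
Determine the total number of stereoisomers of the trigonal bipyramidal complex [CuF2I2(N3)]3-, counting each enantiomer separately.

Exhaustive case analysis gives 5 geometric isomers.
One of these lacks any improper symmetry element and so occurs as an enantiomeric pair, giving 5 + 1 = 6 stereoisomers in total.

6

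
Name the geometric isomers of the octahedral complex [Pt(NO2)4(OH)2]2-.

cis and trans

In an octahedral complex each vertex has one trans partner and four cis neighbours.
Systematic placement gives 2 geometric isomers: OH trans; OH cis.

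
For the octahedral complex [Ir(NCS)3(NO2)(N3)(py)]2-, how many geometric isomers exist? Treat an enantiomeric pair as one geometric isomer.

4

Working through the distinct placements yields 4 geometric isomers: NCS mer (3 arrangements); NCS fac (chiral).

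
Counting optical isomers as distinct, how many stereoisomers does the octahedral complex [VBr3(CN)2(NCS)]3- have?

In an octahedral complex each vertex has one trans partner and four cis neighbours.
Working through the distinct placements yields 3 geometric isomers: Br mer, CN cis; Br mer, CN trans; Br fac, CN cis.
Each arrangement has an internal mirror plane or centre of symmetry, so none is chiral.

3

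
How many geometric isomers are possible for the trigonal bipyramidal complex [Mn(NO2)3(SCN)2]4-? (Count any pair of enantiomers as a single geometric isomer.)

3

A trigonal bipyramid has two axial and three equatorial sites, which are chemically inequivalent.
The distinct arrangements are (3 in all): SCN both equatorial; SCN one axial, one equatorial; SCN both axial.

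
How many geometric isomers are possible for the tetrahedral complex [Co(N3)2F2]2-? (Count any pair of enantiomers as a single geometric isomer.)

Only one geometric arrangement is possible.

1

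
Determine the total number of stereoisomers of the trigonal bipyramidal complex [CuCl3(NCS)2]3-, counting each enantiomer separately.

3

A trigonal bipyramid has two axial and three equatorial sites, which are chemically inequivalent.
Systematic placement gives 3 geometric isomers: NCS both equatorial; NCS one axial, one equatorial; NCS both axial.
Each arrangement has an internal mirror plane or centre of symmetry, so none is chiral.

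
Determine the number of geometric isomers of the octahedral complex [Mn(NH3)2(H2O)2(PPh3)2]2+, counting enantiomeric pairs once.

In an octahedral complex each vertex has one trans partner and four cis neighbours.
There are 5 geometric isomers: NH3 trans, H2O trans, PPh3 trans; NH3 cis, H2O trans, PPh3 cis; NH3 cis, H2O cis, PPh3 trans; NH3 cis, H2O cis, PPh3 cis (chiral); NH3 trans, H2O cis, PPh3 cis.

5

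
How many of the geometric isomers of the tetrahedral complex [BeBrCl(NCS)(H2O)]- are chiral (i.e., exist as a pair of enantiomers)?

All four vertices of a tetrahedron are equivalent and mutually adjacent, so cis/trans isomerism cannot arise.
Only one geometric arrangement is possible; it has no improper symmetry element, so it exists as a pair of enantiomers (2 stereoisomers).

1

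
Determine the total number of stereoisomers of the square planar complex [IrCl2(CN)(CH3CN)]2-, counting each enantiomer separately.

A square has two trans pairs of vertices; adjacent vertices are cis.
Systematic placement gives 2 geometric isomers: Cl cis; Cl trans.
Each arrangement has an internal mirror plane or centre of symmetry, so none is chiral.

2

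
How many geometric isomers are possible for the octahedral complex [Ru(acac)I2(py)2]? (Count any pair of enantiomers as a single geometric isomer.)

The six octahedral sites form three mutually perpendicular trans pairs.
Each acac is bidentate and must span two cis positions.
There are 3 geometric isomers: I trans, py cis; I cis, py trans; I cis, py cis (chiral).

3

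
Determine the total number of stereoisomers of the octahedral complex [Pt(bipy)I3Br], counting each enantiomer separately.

An octahedron has six vertices in three trans pairs; every non-trans pair is cis.
Each bipy is bidentate and must span two cis positions.
There are 2 geometric isomers: I fac; I mer.
Each arrangement has an internal mirror plane or centre of symmetry, so none is chiral.

2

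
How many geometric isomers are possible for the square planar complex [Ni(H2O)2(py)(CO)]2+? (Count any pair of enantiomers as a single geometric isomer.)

In a square planar complex each vertex has one trans partner and two cis neighbours.
There are 2 geometric isomers: H2O cis; H2O trans.

2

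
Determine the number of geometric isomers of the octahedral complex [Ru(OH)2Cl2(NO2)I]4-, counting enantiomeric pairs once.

In an octahedral complex each vertex has one trans partner and four cis neighbours.
The distinct arrangements are (6 in all): OH trans, Cl trans; OH cis, Cl trans; OH trans, Cl cis; OH cis, Cl cis (3 arrangements, 2 chiral).

6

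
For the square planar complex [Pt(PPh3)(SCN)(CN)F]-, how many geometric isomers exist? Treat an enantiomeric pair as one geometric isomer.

Working through the distinct placements yields 3 geometric isomers: (CN/PPh3 trans, F/SCN trans); (CN/SCN trans, F/PPh3 trans); (CN/F trans, PPh3/SCN trans).

3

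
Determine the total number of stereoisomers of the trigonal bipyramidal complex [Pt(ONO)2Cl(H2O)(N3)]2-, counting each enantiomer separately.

10

Exhaustive case analysis gives 7 geometric isomers.
Of these, 3 lack any improper symmetry element and so occur as enantiomeric pairs, giving 7 + 3 = 10 stereoisomers in total.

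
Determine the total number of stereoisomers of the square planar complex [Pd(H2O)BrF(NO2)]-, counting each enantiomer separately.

3

There are 3 geometric isomers: (Br/H2O trans, F/NO2 trans); (Br/NO2 trans, F/H2O trans); (Br/F trans, H2O/NO2 trans).
Each arrangement has an internal mirror plane or centre of symmetry, so none is chiral.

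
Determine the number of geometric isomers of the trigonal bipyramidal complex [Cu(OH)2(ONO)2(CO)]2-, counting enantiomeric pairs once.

5

A trigonal bipyramid has two axial and three equatorial sites, which are chemically inequivalent.
Systematic enumeration (placing each ligand type in turn and discarding arrangements equivalent by rotation or reflection) gives 5 geometric isomers.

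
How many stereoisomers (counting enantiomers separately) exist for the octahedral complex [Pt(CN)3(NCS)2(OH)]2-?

Systematic placement gives 3 geometric isomers: CN mer, NCS cis; CN mer, NCS trans; CN fac, NCS cis.
Each arrangement has an internal mirror plane or centre of symmetry, so none is chiral.

3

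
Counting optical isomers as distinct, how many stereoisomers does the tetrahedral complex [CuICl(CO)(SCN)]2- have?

In a tetrahedral complex all four positions are equivalent and every pair of ligands is adjacent — there is no cis/trans distinction.
Only one geometric arrangement is possible; it has no improper symmetry element, so it exists as a pair of enantiomers (2 stereoisomers).

2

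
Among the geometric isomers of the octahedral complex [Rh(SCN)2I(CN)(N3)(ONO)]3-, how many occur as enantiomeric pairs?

Exhaustive case analysis gives 9 geometric isomers.
Of these, 6 lack any improper symmetry element and so occur as enantiomeric pairs, giving 9 + 6 = 15 stereoisomers in total.

6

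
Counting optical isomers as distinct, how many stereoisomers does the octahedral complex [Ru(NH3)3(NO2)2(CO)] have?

3

The six octahedral sites form three mutually perpendicular trans pairs.
Systematic placement gives 3 geometric isomers: NH3 mer, NO2 trans; NH3 fac, NO2 cis; NH3 mer, NO2 cis.
Each arrangement has an internal mirror plane or centre of symmetry, so none is chiral.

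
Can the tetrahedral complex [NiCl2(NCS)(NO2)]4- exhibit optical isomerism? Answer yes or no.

no

Only one geometric arrangement is possible.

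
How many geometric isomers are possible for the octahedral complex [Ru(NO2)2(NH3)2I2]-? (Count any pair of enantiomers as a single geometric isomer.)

5

The distinct arrangements are (5 in all): NO2 trans, NH3 trans, I trans; NO2 cis, NH3 cis, I trans; NO2 trans, NH3 cis, I cis; NO2 cis, NH3 cis, I cis (chiral); NO2 cis, NH3 trans, I cis.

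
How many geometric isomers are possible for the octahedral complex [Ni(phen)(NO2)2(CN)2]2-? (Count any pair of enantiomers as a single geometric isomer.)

In an octahedral complex each vertex has one trans partner and four cis neighbours.
Each phen is bidentate and must span two cis positions.
Systematic placement gives 3 geometric isomers: NO2 cis, CN trans; NO2 cis, CN cis (chiral); NO2 trans, CN cis.

3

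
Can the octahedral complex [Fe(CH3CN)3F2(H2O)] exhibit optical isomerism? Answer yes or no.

no

The six octahedral sites form three mutually perpendicular trans pairs.
Working through the distinct placements yields 3 geometric isomers: CH3CN mer, F cis; CH3CN mer, F trans; CH3CN fac, F cis.
Each arrangement has an internal mirror plane or centre of symmetry, so none is chiral.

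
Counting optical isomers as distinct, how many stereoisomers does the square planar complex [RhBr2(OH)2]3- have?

2

Working through the distinct placements yields 2 geometric isomers: Br cis; Br trans.
Each arrangement has an internal mirror plane or centre of symmetry, so none is chiral.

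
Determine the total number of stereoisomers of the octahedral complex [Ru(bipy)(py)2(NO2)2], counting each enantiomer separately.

4

An octahedron has six vertices in three trans pairs; every non-trans pair is cis.
Each bipy is bidentate and must span two cis positions.
Working through the distinct placements yields 3 geometric isomers: py cis, NO2 trans; py trans, NO2 cis; py cis, NO2 cis (chiral).
One of these lacks any improper symmetry element and so occurs as an enantiomeric pair, giving 3 + 1 = 4 stereoisomers in total.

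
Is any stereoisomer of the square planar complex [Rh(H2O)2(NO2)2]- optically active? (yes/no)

no

In a square planar complex each vertex has one trans partner and two cis neighbours.
There are 2 geometric isomers: H2O cis; H2O trans.
Each arrangement has an internal mirror plane or centre of symmetry, so none is chiral.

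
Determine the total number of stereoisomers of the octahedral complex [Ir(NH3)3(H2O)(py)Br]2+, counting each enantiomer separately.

5

The six octahedral sites form three mutually perpendicular trans pairs.
There are 4 geometric isomers: NH3 mer (3 arrangements); NH3 fac (chiral).
One of these lacks any improper symmetry element and so occurs as an enantiomeric pair, giving 4 + 1 = 5 stereoisomers in total.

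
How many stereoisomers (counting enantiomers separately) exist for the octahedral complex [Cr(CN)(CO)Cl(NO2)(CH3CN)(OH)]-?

30

The six octahedral sites form three mutually perpendicular trans pairs.
Exhaustive case analysis gives 15 geometric isomers.
Of these, 15 lack any improper symmetry element and so occur as enantiomeric pairs, giving 15 + 15 = 30 stereoisomers in total.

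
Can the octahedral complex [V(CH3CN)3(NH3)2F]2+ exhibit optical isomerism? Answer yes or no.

An octahedron has six vertices in three trans pairs; every non-trans pair is cis.
There are 3 geometric isomers: CH3CN mer, NH3 trans; CH3CN mer, NH3 cis; CH3CN fac, NH3 cis.
Each arrangement has an internal mirror plane or centre of symmetry, so none is chiral.

no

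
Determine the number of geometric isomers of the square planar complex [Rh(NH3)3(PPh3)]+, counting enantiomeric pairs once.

1

A square has two trans pairs of vertices; adjacent vertices are cis.
Only one geometric arrangement is possible.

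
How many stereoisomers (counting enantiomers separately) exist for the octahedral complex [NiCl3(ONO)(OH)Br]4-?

The six octahedral sites form three mutually perpendicular trans pairs.
There are 4 geometric isomers: Cl mer (3 arrangements); Cl fac (chiral).
One of these lacks any improper symmetry element and so occurs as an enantiomeric pair, giving 4 + 1 = 5 stereoisomers in total.

5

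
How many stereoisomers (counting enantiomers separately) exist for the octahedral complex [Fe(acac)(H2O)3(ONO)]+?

2

Each acac is bidentate and must span two cis positions.
Working through the distinct placements yields 2 geometric isomers: H2O mer; H2O fac.
Each arrangement has an internal mirror plane or centre of symmetry, so none is chiral.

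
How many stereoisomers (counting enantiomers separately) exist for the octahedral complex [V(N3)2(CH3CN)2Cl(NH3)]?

8

The distinct arrangements are (6 in all): N3 cis, CH3CN trans; N3 trans, CH3CN trans; N3 cis, CH3CN cis (3 arrangements, 2 chiral); N3 trans, CH3CN cis.
Of these, 2 lack any improper symmetry element and so occur as enantiomeric pairs, giving 6 + 2 = 8 stereoisomers in total.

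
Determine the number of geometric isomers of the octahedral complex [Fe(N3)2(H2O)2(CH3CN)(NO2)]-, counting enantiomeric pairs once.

6

The six octahedral sites form three mutually perpendicular trans pairs.
There are 6 geometric isomers: N3 cis, H2O cis (3 arrangements, 2 chiral); N3 trans, H2O cis; N3 cis, H2O trans; N3 trans, H2O trans.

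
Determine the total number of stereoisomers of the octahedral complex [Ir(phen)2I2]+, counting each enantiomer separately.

In an octahedral complex each vertex has one trans partner and four cis neighbours.
Each phen is bidentate and must span two cis positions.
Working through the distinct placements yields 2 geometric isomers: I trans; I cis (chiral).
One of these lacks any improper symmetry element and so occurs as an enantiomeric pair, giving 2 + 1 = 3 stereoisomers in total.

3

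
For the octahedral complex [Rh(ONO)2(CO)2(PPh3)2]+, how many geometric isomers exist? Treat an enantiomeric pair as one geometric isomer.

An octahedron has six vertices in three trans pairs; every non-trans pair is cis.
Systematic placement gives 5 geometric isomers: ONO trans, CO trans, PPh3 trans; ONO cis, CO trans, PPh3 cis; ONO cis, CO cis, PPh3 trans; ONO cis, CO cis, PPh3 cis (chiral); ONO trans, CO cis, PPh3 cis.

5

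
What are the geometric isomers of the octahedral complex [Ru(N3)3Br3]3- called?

There are 2 geometric isomers: N3 mer; N3 fac.

fac and mer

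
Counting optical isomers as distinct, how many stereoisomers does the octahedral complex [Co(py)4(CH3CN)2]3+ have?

2

In an octahedral complex each vertex has one trans partner and four cis neighbours.
There are 2 geometric isomers: CH3CN trans; CH3CN cis.
Each arrangement has an internal mirror plane or centre of symmetry, so none is chiral.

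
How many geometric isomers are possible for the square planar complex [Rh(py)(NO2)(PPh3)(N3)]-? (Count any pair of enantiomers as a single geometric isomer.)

3

In a square planar complex each vertex has one trans partner and two cis neighbours.
Systematic placement gives 3 geometric isomers: (N3/PPh3 trans, NO2/py trans); (N3/py trans, NO2/PPh3 trans); (N3/NO2 trans, PPh3/py trans).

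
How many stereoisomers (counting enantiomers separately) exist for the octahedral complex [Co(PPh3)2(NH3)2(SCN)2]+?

6

An octahedron has six vertices in three trans pairs; every non-trans pair is cis.
The distinct arrangements are (5 in all): PPh3 trans, NH3 trans, SCN trans; PPh3 cis, NH3 trans, SCN cis; PPh3 cis, NH3 cis, SCN trans; PPh3 cis, NH3 cis, SCN cis (chiral); PPh3 trans, NH3 cis, SCN cis.
One of these lacks any improper symmetry element and so occurs as an enantiomeric pair, giving 5 + 1 = 6 stereoisomers in total.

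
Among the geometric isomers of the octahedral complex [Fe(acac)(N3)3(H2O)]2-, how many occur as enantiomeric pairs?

Each acac is bidentate and must span two cis positions.
Systematic placement gives 2 geometric isomers: N3 fac; N3 mer.
Each arrangement has an internal mirror plane or centre of symmetry, so none is chiral.

0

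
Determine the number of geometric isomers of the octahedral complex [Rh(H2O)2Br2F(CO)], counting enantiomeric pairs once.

6

An octahedron has six vertices in three trans pairs; every non-trans pair is cis.
There are 6 geometric isomers: H2O trans, Br trans; H2O cis, Br trans; H2O trans, Br cis; H2O cis, Br cis (3 arrangements, 2 chiral).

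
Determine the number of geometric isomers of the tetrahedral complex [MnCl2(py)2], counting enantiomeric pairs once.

1

All four vertices of a tetrahedron are equivalent and mutually adjacent, so cis/trans isomerism cannot arise.
Only one geometric arrangement is possible.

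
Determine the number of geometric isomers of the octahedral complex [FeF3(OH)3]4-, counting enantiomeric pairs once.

An octahedron has six vertices in three trans pairs; every non-trans pair is cis.
Systematic placement gives 2 geometric isomers: F mer; F fac.

2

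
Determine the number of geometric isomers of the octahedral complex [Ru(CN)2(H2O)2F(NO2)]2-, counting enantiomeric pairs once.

6

In an octahedral complex each vertex has one trans partner and four cis neighbours.
Working through the distinct placements yields 6 geometric isomers: CN trans, H2O cis; CN trans, H2O trans; CN cis, H2O cis (3 arrangements, 2 chiral); CN cis, H2O trans.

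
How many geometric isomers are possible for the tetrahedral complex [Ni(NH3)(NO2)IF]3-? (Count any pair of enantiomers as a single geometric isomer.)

All four vertices of a tetrahedron are equivalent and mutually adjacent, so cis/trans isomerism cannot arise.
Only one geometric arrangement is possible; it has no improper symmetry element, so it exists as a pair of enantiomers (2 stereoisomers).

1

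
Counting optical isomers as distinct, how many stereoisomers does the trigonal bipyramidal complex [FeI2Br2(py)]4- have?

A trigonal bipyramid has two axial and three equatorial sites, which are chemically inequivalent.
Exhaustive case analysis gives 5 geometric isomers.
One of these lacks any improper symmetry element and so occurs as an enantiomeric pair, giving 5 + 1 = 6 stereoisomers in total.

6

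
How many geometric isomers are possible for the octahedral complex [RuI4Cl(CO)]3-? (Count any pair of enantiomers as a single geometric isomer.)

2

Working through the distinct placements yields 2 geometric isomers: Cl and CO mutually trans; Cl and CO mutually cis.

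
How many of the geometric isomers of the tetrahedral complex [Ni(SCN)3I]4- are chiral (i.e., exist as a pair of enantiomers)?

All four vertices of a tetrahedron are equivalent and mutually adjacent, so cis/trans isomerism cannot arise.
Only one geometric arrangement is possible.

0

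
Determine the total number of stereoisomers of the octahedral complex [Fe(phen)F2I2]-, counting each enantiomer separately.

Each phen is bidentate and must span two cis positions.
Systematic placement gives 3 geometric isomers: F trans, I cis; F cis, I cis (chiral); F cis, I trans.
One of these lacks any improper symmetry element and so occurs as an enantiomeric pair, giving 3 + 1 = 4 stereoisomers in total.

4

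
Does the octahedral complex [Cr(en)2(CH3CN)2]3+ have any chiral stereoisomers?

In an octahedral complex each vertex has one trans partner and four cis neighbours.
Each en is bidentate and must span two cis positions.
There are 2 geometric isomers: CH3CN trans; CH3CN cis (chiral).
One of these lacks any improper symmetry element and so occurs as an enantiomeric pair, giving 2 + 1 = 3 stereoisomers in total.

yes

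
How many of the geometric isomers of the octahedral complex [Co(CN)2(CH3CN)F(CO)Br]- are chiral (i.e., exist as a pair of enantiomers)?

6

Systematic enumeration (placing each ligand type in turn and discarding arrangements equivalent by rotation or reflection) gives 9 geometric isomers.
Of these, 6 lack any improper symmetry element and so occur as enantiomeric pairs, giving 9 + 6 = 15 stereoisomers in total.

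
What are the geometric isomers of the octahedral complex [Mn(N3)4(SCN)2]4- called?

cis and trans

There are 2 geometric isomers: SCN trans; SCN cis.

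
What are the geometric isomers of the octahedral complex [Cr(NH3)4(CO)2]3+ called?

cis and trans

There are 2 geometric isomers: CO trans; CO cis.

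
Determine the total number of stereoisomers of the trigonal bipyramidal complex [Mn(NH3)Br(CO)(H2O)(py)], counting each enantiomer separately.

20

A trigonal bipyramid has two axial and three equatorial sites, which are chemically inequivalent.
Placing the ligands in turn and identifying arrangements related by rotation or reflection leaves 10 distinct geometric isomers.
Of these, 10 lack any improper symmetry element and so occur as enantiomeric pairs, giving 10 + 10 = 20 stereoisomers in total.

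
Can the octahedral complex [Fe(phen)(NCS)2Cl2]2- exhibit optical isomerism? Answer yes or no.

Each phen is bidentate and must span two cis positions.
The distinct arrangements are (3 in all): NCS cis, Cl trans; NCS cis, Cl cis (chiral); NCS trans, Cl cis.
One of these lacks any improper symmetry element and so occurs as an enantiomeric pair, giving 3 + 1 = 4 stereoisomers in total.

yes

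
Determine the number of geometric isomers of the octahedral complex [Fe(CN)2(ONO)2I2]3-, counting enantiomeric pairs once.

5

An octahedron has six vertices in three trans pairs; every non-trans pair is cis.
Systematic placement gives 5 geometric isomers: CN trans, ONO trans, I trans; CN trans, ONO cis, I cis; CN cis, ONO trans, I cis; CN cis, ONO cis, I cis (chiral); CN cis, ONO cis, I trans.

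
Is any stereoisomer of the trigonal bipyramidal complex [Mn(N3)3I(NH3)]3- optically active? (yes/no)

In a trigonal bipyramid the two axial positions differ from the three equatorial ones.
Systematic placement gives 4 geometric isomers: I axial, NH3 equatorial; I axial, NH3 axial; I equatorial, NH3 equatorial; I equatorial, NH3 axial.
Each arrangement has an internal mirror plane or centre of symmetry, so none is chiral.

no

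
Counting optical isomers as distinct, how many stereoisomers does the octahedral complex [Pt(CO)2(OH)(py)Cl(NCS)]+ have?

15

In an octahedral complex each vertex has one trans partner and four cis neighbours.
Systematic enumeration (placing each ligand type in turn and discarding arrangements equivalent by rotation or reflection) gives 9 geometric isomers.
Of these, 6 lack any improper symmetry element and so occur as enantiomeric pairs, giving 9 + 6 = 15 stereoisomers in total.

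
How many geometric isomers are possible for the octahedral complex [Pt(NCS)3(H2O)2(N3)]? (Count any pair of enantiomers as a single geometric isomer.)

3

The six octahedral sites form three mutually perpendicular trans pairs.
The distinct arrangements are (3 in all): NCS mer, H2O trans; NCS mer, H2O cis; NCS fac, H2O cis.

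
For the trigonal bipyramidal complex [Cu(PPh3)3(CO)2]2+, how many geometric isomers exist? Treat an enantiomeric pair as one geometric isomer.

3

In a trigonal bipyramid the two axial positions differ from the three equatorial ones.
Systematic placement gives 3 geometric isomers: CO both axial; CO one axial, one equatorial; CO both equatorial.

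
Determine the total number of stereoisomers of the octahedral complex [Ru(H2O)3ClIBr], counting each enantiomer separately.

5

An octahedron has six vertices in three trans pairs; every non-trans pair is cis.
Systematic placement gives 4 geometric isomers: H2O mer (3 arrangements); H2O fac (chiral).
One of these lacks any improper symmetry element and so occurs as an enantiomeric pair, giving 4 + 1 = 5 stereoisomers in total.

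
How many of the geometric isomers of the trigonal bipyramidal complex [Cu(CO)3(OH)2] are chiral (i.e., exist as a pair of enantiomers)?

A trigonal bipyramid has two axial and three equatorial sites, which are chemically inequivalent.
The distinct arrangements are (3 in all): OH both equatorial; OH one axial, one equatorial; OH both axial.
Each arrangement has an internal mirror plane or centre of symmetry, so none is chiral.

0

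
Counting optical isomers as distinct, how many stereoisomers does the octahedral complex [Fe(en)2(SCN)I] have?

3

In an octahedral complex each vertex has one trans partner and four cis neighbours.
Each en is bidentate and must span two cis positions.
There are 2 geometric isomers: SCN and I mutually trans; SCN and I mutually cis (chiral).
One of these lacks any improper symmetry element and so occurs as an enantiomeric pair, giving 2 + 1 = 3 stereoisomers in total.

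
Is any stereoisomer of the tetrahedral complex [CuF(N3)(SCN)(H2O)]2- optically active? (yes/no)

Only one geometric arrangement is possible; it has no improper symmetry element, so it exists as a pair of enantiomers (2 stereoisomers).

yes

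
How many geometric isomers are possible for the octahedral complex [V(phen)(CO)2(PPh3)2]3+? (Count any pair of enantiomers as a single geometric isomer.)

3

The six octahedral sites form three mutually perpendicular trans pairs.
Each phen is bidentate and must span two cis positions.
The distinct arrangements are (3 in all): CO trans, PPh3 cis; CO cis, PPh3 cis (chiral); CO cis, PPh3 trans.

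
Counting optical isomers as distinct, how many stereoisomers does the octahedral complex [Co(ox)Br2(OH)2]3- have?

An octahedron has six vertices in three trans pairs; every non-trans pair is cis.
Each ox is bidentate and must span two cis positions.
The distinct arrangements are (3 in all): Br trans, OH cis; Br cis, OH cis (chiral); Br cis, OH trans.
One of these lacks any improper symmetry element and so occurs as an enantiomeric pair, giving 3 + 1 = 4 stereoisomers in total.

4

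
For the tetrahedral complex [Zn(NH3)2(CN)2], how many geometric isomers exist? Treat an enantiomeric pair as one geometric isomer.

1

All four vertices of a tetrahedron are equivalent and mutually adjacent, so cis/trans isomerism cannot arise.
Only one geometric arrangement is possible.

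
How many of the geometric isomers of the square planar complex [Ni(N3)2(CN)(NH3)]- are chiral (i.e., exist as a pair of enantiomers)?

0

In a square planar complex each vertex has one trans partner and two cis neighbours.
Systematic placement gives 2 geometric isomers: N3 cis; N3 trans.
Each arrangement has an internal mirror plane or centre of symmetry, so none is chiral.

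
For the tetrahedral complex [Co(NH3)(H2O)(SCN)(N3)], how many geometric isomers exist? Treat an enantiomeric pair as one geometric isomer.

In a tetrahedral complex all four positions are equivalent and every pair of ligands is adjacent — there is no cis/trans distinction.
Only one geometric arrangement is possible; it has no improper symmetry element, so it exists as a pair of enantiomers (2 stereoisomers).

1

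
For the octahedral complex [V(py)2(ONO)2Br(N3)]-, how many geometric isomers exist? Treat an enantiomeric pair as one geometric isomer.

An octahedron has six vertices in three trans pairs; every non-trans pair is cis.
Working through the distinct placements yields 6 geometric isomers: py trans, ONO trans; py cis, ONO cis (3 arrangements, 2 chiral); py trans, ONO cis; py cis, ONO trans.

6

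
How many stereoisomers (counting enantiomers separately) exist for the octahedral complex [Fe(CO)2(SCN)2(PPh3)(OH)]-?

An octahedron has six vertices in three trans pairs; every non-trans pair is cis.
The distinct arrangements are (6 in all): CO trans, SCN trans; CO trans, SCN cis; CO cis, SCN trans; CO cis, SCN cis (3 arrangements, 2 chiral).
Of these, 2 lack any improper symmetry element and so occur as enantiomeric pairs, giving 6 + 2 = 8 stereoisomers in total.

8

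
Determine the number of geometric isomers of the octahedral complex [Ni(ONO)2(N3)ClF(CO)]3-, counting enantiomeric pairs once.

In an octahedral complex each vertex has one trans partner and four cis neighbours.
Placing the ligands in turn and identifying arrangements related by rotation or reflection leaves 9 distinct geometric isomers.

9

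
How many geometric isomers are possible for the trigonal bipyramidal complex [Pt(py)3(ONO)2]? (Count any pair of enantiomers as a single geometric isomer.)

A trigonal bipyramid has two axial and three equatorial sites, which are chemically inequivalent.
Systematic placement gives 3 geometric isomers: ONO both axial; ONO one axial, one equatorial; ONO both equatorial.

3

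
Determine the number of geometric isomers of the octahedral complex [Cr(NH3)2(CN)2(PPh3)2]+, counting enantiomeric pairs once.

5

There are 5 geometric isomers: NH3 trans, CN trans, PPh3 trans; NH3 cis, CN trans, PPh3 cis; NH3 cis, CN cis, PPh3 trans; NH3 cis, CN cis, PPh3 cis (chiral); NH3 trans, CN cis, PPh3 cis.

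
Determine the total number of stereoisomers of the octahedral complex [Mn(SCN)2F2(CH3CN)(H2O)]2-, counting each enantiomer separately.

8

In an octahedral complex each vertex has one trans partner and four cis neighbours.
There are 6 geometric isomers: SCN trans, F cis; SCN cis, F cis (3 arrangements, 2 chiral); SCN trans, F trans; SCN cis, F trans.
Of these, 2 lack any improper symmetry element and so occur as enantiomeric pairs, giving 6 + 2 = 8 stereoisomers in total.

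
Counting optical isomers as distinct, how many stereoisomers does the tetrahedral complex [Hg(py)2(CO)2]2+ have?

1

Only one geometric arrangement is possible.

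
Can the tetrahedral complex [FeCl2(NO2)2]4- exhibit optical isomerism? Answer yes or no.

Only one geometric arrangement is possible.

no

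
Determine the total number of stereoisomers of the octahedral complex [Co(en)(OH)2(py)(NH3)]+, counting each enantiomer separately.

6

The six octahedral sites form three mutually perpendicular trans pairs.
Each en is bidentate and must span two cis positions.
Working through the distinct placements yields 4 geometric isomers: OH cis (3 arrangements, 2 chiral); OH trans.
Of these, 2 lack any improper symmetry element and so occur as enantiomeric pairs, giving 4 + 2 = 6 stereoisomers in total.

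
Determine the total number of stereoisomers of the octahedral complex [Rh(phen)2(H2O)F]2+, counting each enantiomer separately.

Each phen is bidentate and must span two cis positions.
Systematic placement gives 2 geometric isomers: H2O and F mutually trans; H2O and F mutually cis (chiral).
One of these lacks any improper symmetry element and so occurs as an enantiomeric pair, giving 2 + 1 = 3 stereoisomers in total.

3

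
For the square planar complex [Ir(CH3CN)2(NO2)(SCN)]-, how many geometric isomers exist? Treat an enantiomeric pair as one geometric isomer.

2

A square has two trans pairs of vertices; adjacent vertices are cis.
Systematic placement gives 2 geometric isomers: CH3CN cis; CH3CN trans.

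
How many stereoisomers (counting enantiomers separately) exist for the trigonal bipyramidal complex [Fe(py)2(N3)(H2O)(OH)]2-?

10

In a trigonal bipyramid the two axial positions differ from the three equatorial ones.
Placing the ligands in turn and identifying arrangements related by rotation or reflection leaves 7 distinct geometric isomers.
Of these, 3 lack any improper symmetry element and so occur as enantiomeric pairs, giving 7 + 3 = 10 stereoisomers in total.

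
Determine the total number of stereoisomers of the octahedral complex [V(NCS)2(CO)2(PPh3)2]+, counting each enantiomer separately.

6

In an octahedral complex each vertex has one trans partner and four cis neighbours.
The distinct arrangements are (5 in all): NCS trans, CO trans, PPh3 trans; NCS cis, CO trans, PPh3 cis; NCS cis, CO cis, PPh3 trans; NCS cis, CO cis, PPh3 cis (chiral); NCS trans, CO cis, PPh3 cis.
One of these lacks any improper symmetry element and so occurs as an enantiomeric pair, giving 5 + 1 = 6 stereoisomers in total.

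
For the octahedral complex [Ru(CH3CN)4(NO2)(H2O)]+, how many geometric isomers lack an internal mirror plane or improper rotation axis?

Working through the distinct placements yields 2 geometric isomers: NO2 and H2O mutually trans; NO2 and H2O mutually cis.
Each arrangement has an internal mirror plane or centre of symmetry, so none is chiral.

0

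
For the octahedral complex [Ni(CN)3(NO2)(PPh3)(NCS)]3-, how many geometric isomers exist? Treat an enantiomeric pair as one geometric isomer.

4

In an octahedral complex each vertex has one trans partner and four cis neighbours.
Systematic placement gives 4 geometric isomers: CN mer (3 arrangements); CN fac (chiral).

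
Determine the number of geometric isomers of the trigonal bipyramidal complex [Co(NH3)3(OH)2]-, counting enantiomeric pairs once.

3

In a trigonal bipyramid the two axial positions differ from the three equatorial ones.
Working through the distinct placements yields 3 geometric isomers: OH both equatorial; OH one axial, one equatorial; OH both axial.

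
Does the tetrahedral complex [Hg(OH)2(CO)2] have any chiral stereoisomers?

All four vertices of a tetrahedron are equivalent and mutually adjacent, so cis/trans isomerism cannot arise.
Only one geometric arrangement is possible.

no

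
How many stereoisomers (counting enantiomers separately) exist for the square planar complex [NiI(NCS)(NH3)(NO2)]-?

In a square planar complex each vertex has one trans partner and two cis neighbours.
Working through the distinct placements yields 3 geometric isomers: (I/NH3 trans, NCS/NO2 trans); (I/NO2 trans, NCS/NH3 trans); (I/NCS trans, NH3/NO2 trans).
Each arrangement has an internal mirror plane or centre of symmetry, so none is chiral.

3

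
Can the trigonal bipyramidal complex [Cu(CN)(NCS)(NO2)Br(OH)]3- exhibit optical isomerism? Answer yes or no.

yes

A trigonal bipyramid has two axial and three equatorial sites, which are chemically inequivalent.
Placing the ligands in turn and identifying arrangements related by rotation or reflection leaves 10 distinct geometric isomers.
Of these, 10 lack any improper symmetry element and so occur as enantiomeric pairs, giving 10 + 10 = 20 stereoisomers in total.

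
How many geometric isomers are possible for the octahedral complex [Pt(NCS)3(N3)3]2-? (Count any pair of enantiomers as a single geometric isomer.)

2

Systematic placement gives 2 geometric isomers: NCS mer; NCS fac.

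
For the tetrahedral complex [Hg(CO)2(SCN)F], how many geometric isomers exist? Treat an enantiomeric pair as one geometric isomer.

1

In a tetrahedral complex all four positions are equivalent and every pair of ligands is adjacent — there is no cis/trans distinction.
Only one geometric arrangement is possible.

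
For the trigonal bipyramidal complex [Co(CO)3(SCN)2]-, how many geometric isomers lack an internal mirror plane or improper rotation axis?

Working through the distinct placements yields 3 geometric isomers: SCN both equatorial; SCN one axial, one equatorial; SCN both axial.
Each arrangement has an internal mirror plane or centre of symmetry, so none is chiral.

0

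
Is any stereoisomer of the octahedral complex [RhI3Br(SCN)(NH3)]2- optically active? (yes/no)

In an octahedral complex each vertex has one trans partner and four cis neighbours.
There are 4 geometric isomers: I mer (3 arrangements); I fac (chiral).
One of these lacks any improper symmetry element and so occurs as an enantiomeric pair, giving 4 + 1 = 5 stereoisomers in total.

yes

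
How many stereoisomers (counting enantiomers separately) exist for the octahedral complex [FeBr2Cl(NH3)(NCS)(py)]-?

An octahedron has six vertices in three trans pairs; every non-trans pair is cis.
Systematic enumeration (placing each ligand type in turn and discarding arrangements equivalent by rotation or reflection) gives 9 geometric isomers.
Of these, 6 lack any improper symmetry element and so occur as enantiomeric pairs, giving 9 + 6 = 15 stereoisomers in total.

15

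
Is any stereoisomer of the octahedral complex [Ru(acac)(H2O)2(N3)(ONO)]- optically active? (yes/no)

Each acac is bidentate and must span two cis positions.
There are 4 geometric isomers: H2O trans; H2O cis (3 arrangements, 2 chiral).
Of these, 2 lack any improper symmetry element and so occur as enantiomeric pairs, giving 4 + 2 = 6 stereoisomers in total.

yes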